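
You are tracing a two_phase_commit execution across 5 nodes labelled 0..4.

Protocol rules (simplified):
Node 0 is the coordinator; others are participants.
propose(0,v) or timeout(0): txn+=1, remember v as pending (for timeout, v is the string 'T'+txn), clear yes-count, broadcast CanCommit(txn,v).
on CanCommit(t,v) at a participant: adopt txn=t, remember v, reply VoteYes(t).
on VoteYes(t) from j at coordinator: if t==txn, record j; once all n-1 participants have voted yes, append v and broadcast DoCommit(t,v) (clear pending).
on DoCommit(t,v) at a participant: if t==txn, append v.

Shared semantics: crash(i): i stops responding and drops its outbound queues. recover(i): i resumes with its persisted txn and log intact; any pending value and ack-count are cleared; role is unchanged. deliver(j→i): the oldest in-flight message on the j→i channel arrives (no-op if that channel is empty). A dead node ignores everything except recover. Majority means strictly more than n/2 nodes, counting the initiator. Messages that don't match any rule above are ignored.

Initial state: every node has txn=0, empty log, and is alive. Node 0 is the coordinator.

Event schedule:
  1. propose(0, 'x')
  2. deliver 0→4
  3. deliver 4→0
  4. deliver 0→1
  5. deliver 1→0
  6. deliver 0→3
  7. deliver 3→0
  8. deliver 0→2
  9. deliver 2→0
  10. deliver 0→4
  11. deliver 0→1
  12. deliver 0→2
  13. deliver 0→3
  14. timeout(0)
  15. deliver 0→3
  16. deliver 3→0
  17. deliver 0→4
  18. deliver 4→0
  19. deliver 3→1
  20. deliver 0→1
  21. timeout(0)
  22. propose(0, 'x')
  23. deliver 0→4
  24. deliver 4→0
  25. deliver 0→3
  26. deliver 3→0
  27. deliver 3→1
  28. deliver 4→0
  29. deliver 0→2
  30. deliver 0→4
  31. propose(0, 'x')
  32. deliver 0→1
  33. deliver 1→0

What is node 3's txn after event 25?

3

1. propose(0,'x'):  <0:coor t1 ->
2. deliver 0→4:  <4:part t1 ->
3. deliver 4→0:  nop
4. deliver 0→1:  <1:part t1 ->
5. deliver 1→0:  nop
6. deliver 0→3:  <3:part t1 ->
7. deliver 3→0:  nop
8. deliver 0→2:  <2:part t1 ->
9. deliver 2→0:  <0:coor t1 x>
10. deliver 0→4:  <4:part t1 x>
11. deliver 0→1:  <1:part t1 x>
12. deliver 0→2:  <2:part t1 x>
13. deliver 0→3:  <3:part t1 x>
14. timeout(0):  <0:coor t2 x>
15. deliver 0→3:  <3:part t2 x>
16. deliver 3→0:  nop
17. deliver 0→4:  <4:part t2 x>
18. deliver 4→0:  nop
19. deliver 3→1:  nop
20. deliver 0→1:  <1:part t2 x>
21. timeout(0):  <0:coor t3 x>
22. propose(0,'x'):  <0:coor t4 x>
23. deliver 0→4:  <4:part t3 x>
24. deliver 4→0:  nop
25. deliver 0→3:  <3:part t3 x>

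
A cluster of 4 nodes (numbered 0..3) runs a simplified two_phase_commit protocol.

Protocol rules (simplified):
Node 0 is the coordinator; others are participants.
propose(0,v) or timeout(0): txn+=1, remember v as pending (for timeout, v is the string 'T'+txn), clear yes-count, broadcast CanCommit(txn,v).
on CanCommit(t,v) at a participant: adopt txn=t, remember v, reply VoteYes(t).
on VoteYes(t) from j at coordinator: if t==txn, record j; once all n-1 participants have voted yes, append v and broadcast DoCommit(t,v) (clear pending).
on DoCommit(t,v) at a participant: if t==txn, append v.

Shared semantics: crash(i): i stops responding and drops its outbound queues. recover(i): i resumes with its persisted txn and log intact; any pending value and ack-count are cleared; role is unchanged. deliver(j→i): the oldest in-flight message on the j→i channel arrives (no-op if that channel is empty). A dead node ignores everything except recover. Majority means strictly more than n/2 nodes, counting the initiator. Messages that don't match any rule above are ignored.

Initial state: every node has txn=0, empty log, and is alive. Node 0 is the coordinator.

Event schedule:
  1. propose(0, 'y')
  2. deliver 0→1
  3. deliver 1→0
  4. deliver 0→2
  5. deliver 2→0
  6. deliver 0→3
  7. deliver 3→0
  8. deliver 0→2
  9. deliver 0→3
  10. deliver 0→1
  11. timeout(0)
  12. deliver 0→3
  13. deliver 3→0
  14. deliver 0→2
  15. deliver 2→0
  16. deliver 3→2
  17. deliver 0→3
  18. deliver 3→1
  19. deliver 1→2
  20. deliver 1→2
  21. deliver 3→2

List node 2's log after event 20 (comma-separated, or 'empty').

y

step 1 propose(0,'y'): 0={coor,t=1,log=-}
step 2 deliver 0→1: 1={part,t=1,log=-}
step 3 deliver 1→0: —
step 4 deliver 0→2: 2={part,t=1,log=-}
step 5 deliver 2→0: —
step 6 deliver 0→3: 3={part,t=1,log=-}
step 7 deliver 3→0: 0={coor,t=1,log=y}
step 8 deliver 0→2: 2={part,t=1,log=y}
step 9 deliver 0→3: 3={part,t=1,log=y}
step 10 deliver 0→1: 1={part,t=1,log=y}
step 11 timeout(0): 0={coor,t=2,log=y}
step 12 deliver 0→3: 3={part,t=2,log=y}
step 13 deliver 3→0: —
step 14 deliver 0→2: 2={part,t=2,log=y}
step 15 deliver 2→0: —
step 16 deliver 3→2: —
step 17 deliver 0→3: —
step 18 deliver 3→1: —
step 19 deliver 1→2: —
step 20 deliver 1→2: —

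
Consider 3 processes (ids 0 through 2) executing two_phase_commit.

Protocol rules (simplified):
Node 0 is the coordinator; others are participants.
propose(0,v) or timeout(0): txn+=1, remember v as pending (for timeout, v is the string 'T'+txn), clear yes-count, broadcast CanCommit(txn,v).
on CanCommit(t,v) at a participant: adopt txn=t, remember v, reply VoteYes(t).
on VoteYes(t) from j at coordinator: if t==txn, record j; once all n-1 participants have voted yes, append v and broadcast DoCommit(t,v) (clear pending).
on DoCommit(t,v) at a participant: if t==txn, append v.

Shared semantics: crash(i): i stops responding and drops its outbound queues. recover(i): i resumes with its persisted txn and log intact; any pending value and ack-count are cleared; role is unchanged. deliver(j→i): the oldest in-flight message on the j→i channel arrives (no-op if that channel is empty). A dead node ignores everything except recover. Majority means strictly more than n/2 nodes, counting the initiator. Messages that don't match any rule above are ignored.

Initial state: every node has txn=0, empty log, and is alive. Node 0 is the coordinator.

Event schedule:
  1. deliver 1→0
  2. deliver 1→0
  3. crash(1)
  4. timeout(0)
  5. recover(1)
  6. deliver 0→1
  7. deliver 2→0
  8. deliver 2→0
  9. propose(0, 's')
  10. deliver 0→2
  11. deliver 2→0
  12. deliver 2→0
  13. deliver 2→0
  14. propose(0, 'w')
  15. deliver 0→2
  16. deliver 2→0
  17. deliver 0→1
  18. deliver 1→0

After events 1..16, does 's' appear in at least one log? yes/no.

step 1 deliver 1→0: —
step 2 deliver 1→0: —
step 3 crash(1): 1={✗part,t=0,log=-}
step 4 timeout(0): 0={coor,t=1,log=-}
step 5 recover(1): 1={part,t=0,log=-}
step 6 deliver 0→1: 1={part,t=1,log=-}
step 7 deliver 2→0: —
step 8 deliver 2→0: —
step 9 propose(0,'s'): 0={coor,t=2,log=-}
step 10 deliver 0→2: 2={part,t=1,log=-}
step 11 deliver 2→0: —
step 12 deliver 2→0: —
step 13 deliver 2→0: —
step 14 propose(0,'w'): 0={coor,t=3,log=-}
step 15 deliver 0→2: 2={part,t=2,log=-}
step 16 deliver 2→0: —

no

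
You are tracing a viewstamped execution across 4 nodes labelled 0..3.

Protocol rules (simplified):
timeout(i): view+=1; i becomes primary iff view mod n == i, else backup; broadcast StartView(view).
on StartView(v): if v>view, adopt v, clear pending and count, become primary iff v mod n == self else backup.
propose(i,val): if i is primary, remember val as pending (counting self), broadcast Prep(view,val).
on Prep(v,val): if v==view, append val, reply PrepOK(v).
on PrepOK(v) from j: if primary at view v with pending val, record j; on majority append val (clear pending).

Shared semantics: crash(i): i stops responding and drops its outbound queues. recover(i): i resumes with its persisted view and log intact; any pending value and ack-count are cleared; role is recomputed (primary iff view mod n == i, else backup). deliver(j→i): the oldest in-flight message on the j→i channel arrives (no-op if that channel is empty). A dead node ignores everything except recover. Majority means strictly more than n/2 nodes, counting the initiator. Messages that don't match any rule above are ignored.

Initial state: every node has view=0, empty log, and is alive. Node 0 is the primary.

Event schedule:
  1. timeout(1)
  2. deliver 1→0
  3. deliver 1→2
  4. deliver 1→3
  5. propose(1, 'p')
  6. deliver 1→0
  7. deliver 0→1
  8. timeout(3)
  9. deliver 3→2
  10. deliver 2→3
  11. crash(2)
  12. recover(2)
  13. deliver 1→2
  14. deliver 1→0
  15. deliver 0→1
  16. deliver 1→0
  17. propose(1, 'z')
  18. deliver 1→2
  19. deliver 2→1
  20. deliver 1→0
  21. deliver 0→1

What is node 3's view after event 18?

e1 timeout(1): 1[prim,v=1,-]
e2 deliver 1→0: 0[back,v=1,-]
e3 deliver 1→2: 2[back,v=1,-]
e4 deliver 1→3: 3[back,v=1,-]
e5 propose(1,'p'): ·
e6 deliver 1→0: 0[back,v=1,p]
e7 deliver 0→1: ·
e8 timeout(3): 3[back,v=2,-]
e9 deliver 3→2: 2[prim,v=2,-]
e10 deliver 2→3: ·
e11 crash(2): 2[✗prim,v=2,-]
e12 recover(2): 2[prim,v=2,-]
e13 deliver 1→2: ·
e14 deliver 1→0: ·
e15 deliver 0→1: ·
e16 deliver 1→0: ·
e17 propose(1,'z'): ·
e18 deliver 1→2: ·

2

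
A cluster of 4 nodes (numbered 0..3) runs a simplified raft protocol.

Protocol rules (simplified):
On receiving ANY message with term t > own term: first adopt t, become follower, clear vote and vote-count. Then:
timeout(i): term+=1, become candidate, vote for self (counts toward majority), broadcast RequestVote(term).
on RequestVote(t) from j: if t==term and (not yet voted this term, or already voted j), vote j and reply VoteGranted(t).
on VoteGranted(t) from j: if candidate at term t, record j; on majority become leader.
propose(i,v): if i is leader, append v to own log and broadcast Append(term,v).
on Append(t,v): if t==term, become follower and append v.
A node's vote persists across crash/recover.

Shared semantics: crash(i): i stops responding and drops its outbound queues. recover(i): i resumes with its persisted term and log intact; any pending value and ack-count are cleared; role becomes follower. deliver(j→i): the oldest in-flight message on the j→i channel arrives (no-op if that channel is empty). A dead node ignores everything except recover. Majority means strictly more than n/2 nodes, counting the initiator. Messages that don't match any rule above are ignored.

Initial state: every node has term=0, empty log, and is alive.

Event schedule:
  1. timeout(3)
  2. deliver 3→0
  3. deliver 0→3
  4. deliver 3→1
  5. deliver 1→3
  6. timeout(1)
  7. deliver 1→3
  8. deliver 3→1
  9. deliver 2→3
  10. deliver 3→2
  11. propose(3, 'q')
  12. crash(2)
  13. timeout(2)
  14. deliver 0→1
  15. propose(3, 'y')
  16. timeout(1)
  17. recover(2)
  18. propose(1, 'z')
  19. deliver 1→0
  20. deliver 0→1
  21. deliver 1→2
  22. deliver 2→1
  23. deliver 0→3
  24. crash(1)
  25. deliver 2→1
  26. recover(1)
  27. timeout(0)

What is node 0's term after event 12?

after 1 — timeout(3): n3:cand/t1/[-]
after 2 — deliver 3→0: n0:foll/t1/[-]
after 3 — deliver 0→3: ·
after 4 — deliver 3→1: n1:foll/t1/[-]
after 5 — deliver 1→3: n3:lead/t1/[-]
after 6 — timeout(1): n1:cand/t2/[-]
after 7 — deliver 1→3: n3:foll/t2/[-]
after 8 — deliver 3→1: ·
after 9 — deliver 2→3: ·
after 10 — deliver 3→2: n2:foll/t1/[-]
after 11 — propose(3,'q'): ·
after 12 — crash(2): n2:✗foll/t1/[-]

1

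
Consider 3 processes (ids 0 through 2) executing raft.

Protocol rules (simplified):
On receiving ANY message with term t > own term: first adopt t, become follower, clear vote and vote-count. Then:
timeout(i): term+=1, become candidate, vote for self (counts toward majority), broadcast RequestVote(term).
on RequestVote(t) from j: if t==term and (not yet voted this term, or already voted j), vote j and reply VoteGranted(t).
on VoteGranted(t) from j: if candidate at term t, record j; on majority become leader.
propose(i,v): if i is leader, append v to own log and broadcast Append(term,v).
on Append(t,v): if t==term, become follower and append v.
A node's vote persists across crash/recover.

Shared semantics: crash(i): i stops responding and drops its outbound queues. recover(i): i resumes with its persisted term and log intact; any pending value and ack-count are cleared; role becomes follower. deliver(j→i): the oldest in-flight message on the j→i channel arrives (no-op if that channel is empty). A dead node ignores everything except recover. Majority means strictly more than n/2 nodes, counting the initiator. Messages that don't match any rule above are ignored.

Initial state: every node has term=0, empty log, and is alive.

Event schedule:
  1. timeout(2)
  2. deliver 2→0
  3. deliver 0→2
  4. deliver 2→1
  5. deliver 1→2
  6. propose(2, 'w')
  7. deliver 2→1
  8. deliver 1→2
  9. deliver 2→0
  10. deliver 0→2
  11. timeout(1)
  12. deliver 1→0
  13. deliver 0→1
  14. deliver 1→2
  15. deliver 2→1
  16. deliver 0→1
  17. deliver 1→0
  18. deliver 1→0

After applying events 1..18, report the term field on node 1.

2

e1 timeout(2): 2[cand,t=1,-]
e2 deliver 2→0: 0[foll,t=1,-]
e3 deliver 0→2: 2[lead,t=1,-]
e4 deliver 2→1: 1[foll,t=1,-]
e5 deliver 1→2: ·
e6 propose(2,'w'): 2[lead,t=1,w]
e7 deliver 2→1: 1[foll,t=1,w]
e8 deliver 1→2: ·
e9 deliver 2→0: 0[foll,t=1,w]
e10 deliver 0→2: ·
e11 timeout(1): 1[cand,t=2,w]
e12 deliver 1→0: 0[foll,t=2,w]
e13 deliver 0→1: 1[lead,t=2,w]
e14 deliver 1→2: 2[foll,t=2,w]
e15 deliver 2→1: ·
e16 deliver 0→1: ·
e17 deliver 1→0: ·
e18 deliver 1→0: ·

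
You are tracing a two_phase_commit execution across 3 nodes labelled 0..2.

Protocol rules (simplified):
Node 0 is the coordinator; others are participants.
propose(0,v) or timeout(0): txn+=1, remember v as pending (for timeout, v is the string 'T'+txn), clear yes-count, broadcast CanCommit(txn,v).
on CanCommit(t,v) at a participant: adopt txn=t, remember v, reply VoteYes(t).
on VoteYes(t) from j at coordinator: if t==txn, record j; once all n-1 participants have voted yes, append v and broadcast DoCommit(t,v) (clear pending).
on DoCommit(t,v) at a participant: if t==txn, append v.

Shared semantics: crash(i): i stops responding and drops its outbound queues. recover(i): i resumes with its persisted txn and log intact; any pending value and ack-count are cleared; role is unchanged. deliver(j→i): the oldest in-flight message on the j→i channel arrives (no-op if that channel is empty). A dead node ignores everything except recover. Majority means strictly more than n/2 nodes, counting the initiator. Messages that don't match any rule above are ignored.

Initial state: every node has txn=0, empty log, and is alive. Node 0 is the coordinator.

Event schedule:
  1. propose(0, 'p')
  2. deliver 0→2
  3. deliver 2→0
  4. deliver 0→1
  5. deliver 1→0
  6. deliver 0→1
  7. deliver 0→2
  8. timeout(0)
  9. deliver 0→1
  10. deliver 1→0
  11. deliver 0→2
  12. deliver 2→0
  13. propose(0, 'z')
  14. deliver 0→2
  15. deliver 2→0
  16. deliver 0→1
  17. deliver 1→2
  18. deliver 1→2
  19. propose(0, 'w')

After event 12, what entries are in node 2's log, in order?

1. propose(0,'p'):  <0:coor t1 ->
2. deliver 0→2:  <2:part t1 ->
3. deliver 2→0:  nop
4. deliver 0→1:  <1:part t1 ->
5. deliver 1→0:  <0:coor t1 p>
6. deliver 0→1:  <1:part t1 p>
7. deliver 0→2:  <2:part t1 p>
8. timeout(0):  <0:coor t2 p>
9. deliver 0→1:  <1:part t2 p>
10. deliver 1→0:  nop
11. deliver 0→2:  <2:part t2 p>
12. deliver 2→0:  <0:coor t2 p,T2>

p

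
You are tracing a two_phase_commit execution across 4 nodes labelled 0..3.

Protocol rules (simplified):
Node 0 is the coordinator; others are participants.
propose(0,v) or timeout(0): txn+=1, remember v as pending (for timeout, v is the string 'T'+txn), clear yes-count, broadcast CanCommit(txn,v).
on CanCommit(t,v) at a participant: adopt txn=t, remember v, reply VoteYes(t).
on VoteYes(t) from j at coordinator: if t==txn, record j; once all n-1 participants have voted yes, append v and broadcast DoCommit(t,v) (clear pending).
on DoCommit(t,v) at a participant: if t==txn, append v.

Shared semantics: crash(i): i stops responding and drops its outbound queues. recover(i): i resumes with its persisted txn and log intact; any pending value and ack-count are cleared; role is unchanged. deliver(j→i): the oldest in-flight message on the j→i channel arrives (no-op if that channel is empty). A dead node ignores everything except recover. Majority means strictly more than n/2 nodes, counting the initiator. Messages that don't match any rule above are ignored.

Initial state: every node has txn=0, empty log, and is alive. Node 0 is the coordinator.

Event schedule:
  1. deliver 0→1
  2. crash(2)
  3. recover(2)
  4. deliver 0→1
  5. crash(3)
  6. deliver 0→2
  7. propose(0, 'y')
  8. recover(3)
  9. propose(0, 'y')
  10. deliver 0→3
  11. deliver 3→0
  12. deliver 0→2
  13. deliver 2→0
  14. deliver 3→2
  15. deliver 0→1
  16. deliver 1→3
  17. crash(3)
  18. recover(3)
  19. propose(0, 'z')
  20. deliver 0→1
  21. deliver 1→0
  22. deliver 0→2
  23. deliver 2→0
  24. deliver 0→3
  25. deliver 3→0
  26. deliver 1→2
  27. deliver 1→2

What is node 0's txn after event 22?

[1] deliver 0→1 → ∅
[2] crash(2) → N2(✗part t0 [-])
[3] recover(2) → N2(part t0 [-])
[4] deliver 0→1 → ∅
[5] crash(3) → N3(✗part t0 [-])
[6] deliver 0→2 → ∅
[7] propose(0,'y') → N0(coor t1 [-])
[8] recover(3) → N3(part t0 [-])
[9] propose(0,'y') → N0(coor t2 [-])
[10] deliver 0→3 → N3(part t1 [-])
[11] deliver 3→0 → ∅
[12] deliver 0→2 → N2(part t1 [-])
[13] deliver 2→0 → ∅
[14] deliver 3→2 → ∅
[15] deliver 0→1 → N1(part t1 [-])
[16] deliver 1→3 → ∅
[17] crash(3) → N3(✗part t1 [-])
[18] recover(3) → N3(part t1 [-])
[19] propose(0,'z') → N0(coor t3 [-])
[20] deliver 0→1 → N1(part t2 [-])
[21] deliver 1→0 → ∅
[22] deliver 0→2 → N2(part t2 [-])

3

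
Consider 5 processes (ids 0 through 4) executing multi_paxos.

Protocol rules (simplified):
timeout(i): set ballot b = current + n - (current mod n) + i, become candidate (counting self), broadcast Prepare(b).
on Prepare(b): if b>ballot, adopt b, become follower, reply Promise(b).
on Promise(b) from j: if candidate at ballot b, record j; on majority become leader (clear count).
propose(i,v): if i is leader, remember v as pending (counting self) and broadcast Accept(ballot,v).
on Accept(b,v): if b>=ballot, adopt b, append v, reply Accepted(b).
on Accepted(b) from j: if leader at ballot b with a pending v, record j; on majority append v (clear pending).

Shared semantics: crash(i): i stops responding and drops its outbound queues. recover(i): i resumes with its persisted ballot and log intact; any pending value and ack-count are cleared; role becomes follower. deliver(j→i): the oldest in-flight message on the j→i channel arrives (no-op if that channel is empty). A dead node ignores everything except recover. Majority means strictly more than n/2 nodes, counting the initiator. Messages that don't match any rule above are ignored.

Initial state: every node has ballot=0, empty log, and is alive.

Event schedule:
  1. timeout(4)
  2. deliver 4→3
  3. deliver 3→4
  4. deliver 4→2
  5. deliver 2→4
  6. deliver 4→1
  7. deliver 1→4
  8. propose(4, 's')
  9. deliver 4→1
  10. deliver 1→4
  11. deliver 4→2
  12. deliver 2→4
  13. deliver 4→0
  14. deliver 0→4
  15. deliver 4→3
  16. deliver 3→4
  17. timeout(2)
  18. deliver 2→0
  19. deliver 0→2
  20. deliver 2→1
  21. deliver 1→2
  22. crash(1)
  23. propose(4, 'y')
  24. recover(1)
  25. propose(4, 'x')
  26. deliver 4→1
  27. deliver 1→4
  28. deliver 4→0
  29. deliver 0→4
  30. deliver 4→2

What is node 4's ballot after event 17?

after 1 — timeout(4): n4:cand/b9/[-]
after 2 — deliver 4→3: n3:foll/b9/[-]
after 3 — deliver 3→4: ·
after 4 — deliver 4→2: n2:foll/b9/[-]
after 5 — deliver 2→4: n4:lead/b9/[-]
after 6 — deliver 4→1: n1:foll/b9/[-]
after 7 — deliver 1→4: ·
after 8 — propose(4,'s'): ·
after 9 — deliver 4→1: n1:foll/b9/[s]
after 10 — deliver 1→4: ·
after 11 — deliver 4→2: n2:foll/b9/[s]
after 12 — deliver 2→4: n4:lead/b9/[s]
after 13 — deliver 4→0: n0:foll/b9/[-]
after 14 — deliver 0→4: ·
after 15 — deliver 4→3: n3:foll/b9/[s]
after 16 — deliver 3→4: ·
after 17 — timeout(2): n2:cand/b12/[s]

9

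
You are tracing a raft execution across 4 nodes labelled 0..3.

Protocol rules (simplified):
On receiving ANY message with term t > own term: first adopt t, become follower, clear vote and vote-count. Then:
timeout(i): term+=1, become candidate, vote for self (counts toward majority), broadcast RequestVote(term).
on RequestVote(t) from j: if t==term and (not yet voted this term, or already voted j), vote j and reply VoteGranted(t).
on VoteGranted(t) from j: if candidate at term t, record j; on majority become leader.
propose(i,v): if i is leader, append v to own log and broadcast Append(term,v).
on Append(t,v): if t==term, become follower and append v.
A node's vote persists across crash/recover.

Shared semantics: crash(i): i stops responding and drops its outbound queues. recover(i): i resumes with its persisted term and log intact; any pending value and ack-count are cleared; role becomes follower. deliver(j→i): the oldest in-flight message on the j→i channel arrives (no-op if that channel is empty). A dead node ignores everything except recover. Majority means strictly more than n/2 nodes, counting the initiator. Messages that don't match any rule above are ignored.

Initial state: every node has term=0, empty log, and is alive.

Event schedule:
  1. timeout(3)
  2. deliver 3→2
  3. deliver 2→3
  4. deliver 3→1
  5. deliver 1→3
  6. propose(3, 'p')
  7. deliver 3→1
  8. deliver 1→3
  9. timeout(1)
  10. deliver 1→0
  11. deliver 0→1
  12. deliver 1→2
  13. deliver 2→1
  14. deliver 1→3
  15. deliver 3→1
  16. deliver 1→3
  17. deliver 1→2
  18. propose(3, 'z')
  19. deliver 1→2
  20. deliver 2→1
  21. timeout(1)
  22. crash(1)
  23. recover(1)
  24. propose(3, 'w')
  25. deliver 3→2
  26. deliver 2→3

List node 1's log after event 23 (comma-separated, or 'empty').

[1] timeout(3) → N3(cand t1 [-])
[2] deliver 3→2 → N2(foll t1 [-])
[3] deliver 2→3 → ∅
[4] deliver 3→1 → N1(foll t1 [-])
[5] deliver 1→3 → N3(lead t1 [-])
[6] propose(3,'p') → N3(lead t1 [p])
[7] deliver 3→1 → N1(foll t1 [p])
[8] deliver 1→3 → ∅
[9] timeout(1) → N1(cand t2 [p])
[10] deliver 1→0 → N0(foll t2 [-])
[11] deliver 0→1 → ∅
[12] deliver 1→2 → N2(foll t2 [-])
[13] deliver 2→1 → N1(lead t2 [p])
[14] deliver 1→3 → N3(foll t2 [p])
[15] deliver 3→1 → ∅
[16] deliver 1→3 → ∅
[17] deliver 1→2 → ∅
[18] propose(3,'z') → ∅
[19] deliver 1→2 → ∅
[20] deliver 2→1 → ∅
[21] timeout(1) → N1(cand t3 [p])
[22] crash(1) → N1(✗cand t3 [p])
[23] recover(1) → N1(foll t3 [p])

p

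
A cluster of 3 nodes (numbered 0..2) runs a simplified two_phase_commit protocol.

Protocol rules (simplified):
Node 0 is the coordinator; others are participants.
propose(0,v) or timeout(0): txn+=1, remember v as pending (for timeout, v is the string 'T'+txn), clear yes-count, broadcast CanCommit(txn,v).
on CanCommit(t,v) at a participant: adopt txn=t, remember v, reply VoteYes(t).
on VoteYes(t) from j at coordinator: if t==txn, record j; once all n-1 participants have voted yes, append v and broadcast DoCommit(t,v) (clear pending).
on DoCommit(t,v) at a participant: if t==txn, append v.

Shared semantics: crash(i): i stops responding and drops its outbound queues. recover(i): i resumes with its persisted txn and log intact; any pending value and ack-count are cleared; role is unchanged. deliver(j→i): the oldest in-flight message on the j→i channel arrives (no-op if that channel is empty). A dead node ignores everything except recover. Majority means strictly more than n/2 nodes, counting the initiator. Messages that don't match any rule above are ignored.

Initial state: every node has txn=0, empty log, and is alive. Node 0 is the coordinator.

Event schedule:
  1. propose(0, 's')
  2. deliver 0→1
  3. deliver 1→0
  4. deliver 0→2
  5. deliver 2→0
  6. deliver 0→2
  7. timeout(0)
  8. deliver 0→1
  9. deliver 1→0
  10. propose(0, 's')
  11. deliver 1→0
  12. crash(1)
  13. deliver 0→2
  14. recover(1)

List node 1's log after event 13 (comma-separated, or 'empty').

s

step 1 propose(0,'s'): 0={coor,t=1,log=-}
step 2 deliver 0→1: 1={part,t=1,log=-}
step 3 deliver 1→0: —
step 4 deliver 0→2: 2={part,t=1,log=-}
step 5 deliver 2→0: 0={coor,t=1,log=s}
step 6 deliver 0→2: 2={part,t=1,log=s}
step 7 timeout(0): 0={coor,t=2,log=s}
step 8 deliver 0→1: 1={part,t=1,log=s}
step 9 deliver 1→0: —
step 10 propose(0,'s'): 0={coor,t=3,log=s}
step 11 deliver 1→0: —
step 12 crash(1): 1={✗part,t=1,log=s}
step 13 deliver 0→2: 2={part,t=2,log=s}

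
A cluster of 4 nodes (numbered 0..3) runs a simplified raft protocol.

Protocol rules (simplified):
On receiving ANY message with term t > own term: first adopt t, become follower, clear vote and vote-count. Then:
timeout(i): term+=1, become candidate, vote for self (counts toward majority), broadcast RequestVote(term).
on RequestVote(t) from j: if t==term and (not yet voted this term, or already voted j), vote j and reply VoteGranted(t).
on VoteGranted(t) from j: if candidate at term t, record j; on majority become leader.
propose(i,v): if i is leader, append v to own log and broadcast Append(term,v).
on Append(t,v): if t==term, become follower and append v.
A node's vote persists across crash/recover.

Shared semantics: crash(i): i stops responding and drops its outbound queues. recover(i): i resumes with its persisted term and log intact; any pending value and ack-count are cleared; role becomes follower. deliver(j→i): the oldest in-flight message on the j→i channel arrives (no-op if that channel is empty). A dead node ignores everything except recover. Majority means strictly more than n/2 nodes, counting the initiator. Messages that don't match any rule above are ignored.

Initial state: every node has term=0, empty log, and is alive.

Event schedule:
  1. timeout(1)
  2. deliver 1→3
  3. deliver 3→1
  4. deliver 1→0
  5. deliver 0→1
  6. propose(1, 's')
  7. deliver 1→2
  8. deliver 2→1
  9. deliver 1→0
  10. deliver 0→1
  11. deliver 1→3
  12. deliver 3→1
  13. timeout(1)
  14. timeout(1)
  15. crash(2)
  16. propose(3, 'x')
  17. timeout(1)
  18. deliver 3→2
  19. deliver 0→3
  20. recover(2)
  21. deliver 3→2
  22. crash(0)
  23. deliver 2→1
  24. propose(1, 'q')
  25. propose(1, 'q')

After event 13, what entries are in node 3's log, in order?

[1] timeout(1) → N1(cand t1 [-])
[2] deliver 1→3 → N3(foll t1 [-])
[3] deliver 3→1 → ∅
[4] deliver 1→0 → N0(foll t1 [-])
[5] deliver 0→1 → N1(lead t1 [-])
[6] propose(1,'s') → N1(lead t1 [s])
[7] deliver 1→2 → N2(foll t1 [-])
[8] deliver 2→1 → ∅
[9] deliver 1→0 → N0(foll t1 [s])
[10] deliver 0→1 → ∅
[11] deliver 1→3 → N3(foll t1 [s])
[12] deliver 3→1 → ∅
[13] timeout(1) → N1(cand t2 [s])

s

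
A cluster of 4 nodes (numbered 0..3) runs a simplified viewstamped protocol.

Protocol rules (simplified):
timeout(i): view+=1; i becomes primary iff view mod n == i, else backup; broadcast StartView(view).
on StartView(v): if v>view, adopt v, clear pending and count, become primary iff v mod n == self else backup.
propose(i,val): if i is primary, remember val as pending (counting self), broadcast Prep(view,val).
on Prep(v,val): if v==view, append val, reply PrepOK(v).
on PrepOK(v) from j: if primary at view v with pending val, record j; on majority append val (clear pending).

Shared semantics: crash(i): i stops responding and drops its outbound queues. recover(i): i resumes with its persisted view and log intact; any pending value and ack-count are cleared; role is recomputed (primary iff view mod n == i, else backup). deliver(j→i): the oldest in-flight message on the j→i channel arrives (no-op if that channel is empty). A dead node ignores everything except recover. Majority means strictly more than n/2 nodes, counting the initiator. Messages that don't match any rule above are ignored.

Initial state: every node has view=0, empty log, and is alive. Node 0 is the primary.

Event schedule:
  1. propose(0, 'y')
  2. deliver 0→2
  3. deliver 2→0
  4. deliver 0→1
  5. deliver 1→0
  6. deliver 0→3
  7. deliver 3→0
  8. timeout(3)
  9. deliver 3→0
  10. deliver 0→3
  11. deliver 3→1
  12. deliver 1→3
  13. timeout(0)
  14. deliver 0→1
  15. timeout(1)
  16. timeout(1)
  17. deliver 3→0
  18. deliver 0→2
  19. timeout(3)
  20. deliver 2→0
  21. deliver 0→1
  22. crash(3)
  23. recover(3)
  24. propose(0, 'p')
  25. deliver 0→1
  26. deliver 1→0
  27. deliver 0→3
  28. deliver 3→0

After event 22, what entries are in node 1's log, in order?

[1] propose(0,'y') → ∅
[2] deliver 0→2 → N2(back v0 [y])
[3] deliver 2→0 → ∅
[4] deliver 0→1 → N1(back v0 [y])
[5] deliver 1→0 → N0(prim v0 [y])
[6] deliver 0→3 → N3(back v0 [y])
[7] deliver 3→0 → ∅
[8] timeout(3) → N3(back v1 [y])
[9] deliver 3→0 → N0(back v1 [y])
[10] deliver 0→3 → ∅
[11] deliver 3→1 → N1(prim v1 [y])
[12] deliver 1→3 → ∅
[13] timeout(0) → N0(back v2 [y])
[14] deliver 0→1 → N1(back v2 [y])
[15] timeout(1) → N1(back v3 [y])
[16] timeout(1) → N1(back v4 [y])
[17] deliver 3→0 → ∅
[18] deliver 0→2 → N2(prim v2 [y])
[19] timeout(3) → N3(back v2 [y])
[20] deliver 2→0 → ∅
[21] deliver 0→1 → ∅
[22] crash(3) → N3(✗back v2 [y])

y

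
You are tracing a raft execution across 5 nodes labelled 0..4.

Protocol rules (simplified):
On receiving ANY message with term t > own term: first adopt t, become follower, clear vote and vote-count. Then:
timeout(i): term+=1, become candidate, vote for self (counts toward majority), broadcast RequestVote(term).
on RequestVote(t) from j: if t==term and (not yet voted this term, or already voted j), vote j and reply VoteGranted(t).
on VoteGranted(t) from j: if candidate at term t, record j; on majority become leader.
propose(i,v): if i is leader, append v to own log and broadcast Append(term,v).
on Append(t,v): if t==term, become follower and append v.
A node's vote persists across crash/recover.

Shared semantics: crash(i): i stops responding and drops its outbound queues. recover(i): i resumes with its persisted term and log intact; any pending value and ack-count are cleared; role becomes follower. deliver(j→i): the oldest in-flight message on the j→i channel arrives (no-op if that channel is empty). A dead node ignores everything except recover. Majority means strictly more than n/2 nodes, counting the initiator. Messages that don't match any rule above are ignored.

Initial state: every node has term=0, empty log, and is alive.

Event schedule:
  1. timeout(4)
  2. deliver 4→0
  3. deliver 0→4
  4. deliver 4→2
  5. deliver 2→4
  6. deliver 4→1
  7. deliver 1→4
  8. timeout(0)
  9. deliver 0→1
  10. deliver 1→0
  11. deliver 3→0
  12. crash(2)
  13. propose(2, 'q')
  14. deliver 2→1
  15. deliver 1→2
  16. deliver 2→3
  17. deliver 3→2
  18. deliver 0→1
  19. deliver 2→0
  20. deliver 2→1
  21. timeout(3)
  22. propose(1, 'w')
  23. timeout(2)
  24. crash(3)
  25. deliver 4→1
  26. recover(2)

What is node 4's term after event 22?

1

e1 timeout(4): 4[cand,t=1,-]
e2 deliver 4→0: 0[foll,t=1,-]
e3 deliver 0→4: ·
e4 deliver 4→2: 2[foll,t=1,-]
e5 deliver 2→4: 4[lead,t=1,-]
e6 deliver 4→1: 1[foll,t=1,-]
e7 deliver 1→4: ·
e8 timeout(0): 0[cand,t=2,-]
e9 deliver 0→1: 1[foll,t=2,-]
e10 deliver 1→0: ·
e11 deliver 3→0: ·
e12 crash(2): 2[✗foll,t=1,-]
e13 propose(2,'q'): ·
e14 deliver 2→1: ·
e15 deliver 1→2: ·
e16 deliver 2→3: ·
e17 deliver 3→2: ·
e18 deliver 0→1: ·
e19 deliver 2→0: ·
e20 deliver 2→1: ·
e21 timeout(3): 3[cand,t=1,-]
e22 propose(1,'w'): ·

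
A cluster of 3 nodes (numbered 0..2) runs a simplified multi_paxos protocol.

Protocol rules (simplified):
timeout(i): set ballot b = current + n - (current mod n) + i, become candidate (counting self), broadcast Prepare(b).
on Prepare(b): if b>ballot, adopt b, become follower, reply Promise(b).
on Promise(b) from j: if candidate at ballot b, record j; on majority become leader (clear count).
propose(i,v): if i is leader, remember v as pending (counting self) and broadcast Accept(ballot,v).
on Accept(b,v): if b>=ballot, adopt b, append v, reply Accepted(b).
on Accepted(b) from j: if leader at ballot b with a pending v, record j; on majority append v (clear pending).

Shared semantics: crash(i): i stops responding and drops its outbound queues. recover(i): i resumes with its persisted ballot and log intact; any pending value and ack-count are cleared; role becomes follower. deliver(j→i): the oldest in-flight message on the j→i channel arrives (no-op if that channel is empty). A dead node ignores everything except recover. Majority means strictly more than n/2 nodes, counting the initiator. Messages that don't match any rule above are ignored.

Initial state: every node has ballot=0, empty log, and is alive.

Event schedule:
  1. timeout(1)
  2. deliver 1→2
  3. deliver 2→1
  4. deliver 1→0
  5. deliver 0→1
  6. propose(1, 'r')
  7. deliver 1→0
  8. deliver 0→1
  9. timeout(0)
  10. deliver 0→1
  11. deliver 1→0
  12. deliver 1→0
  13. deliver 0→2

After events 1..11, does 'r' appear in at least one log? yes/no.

step 1 timeout(1): 1={cand,b=4,log=-}
step 2 deliver 1→2: 2={foll,b=4,log=-}
step 3 deliver 2→1: 1={lead,b=4,log=-}
step 4 deliver 1→0: 0={foll,b=4,log=-}
step 5 deliver 0→1: —
step 6 propose(1,'r'): —
step 7 deliver 1→0: 0={foll,b=4,log=r}
step 8 deliver 0→1: 1={lead,b=4,log=r}
step 9 timeout(0): 0={cand,b=6,log=r}
step 10 deliver 0→1: 1={foll,b=6,log=r}
step 11 deliver 1→0: 0={lead,b=6,log=r}

yes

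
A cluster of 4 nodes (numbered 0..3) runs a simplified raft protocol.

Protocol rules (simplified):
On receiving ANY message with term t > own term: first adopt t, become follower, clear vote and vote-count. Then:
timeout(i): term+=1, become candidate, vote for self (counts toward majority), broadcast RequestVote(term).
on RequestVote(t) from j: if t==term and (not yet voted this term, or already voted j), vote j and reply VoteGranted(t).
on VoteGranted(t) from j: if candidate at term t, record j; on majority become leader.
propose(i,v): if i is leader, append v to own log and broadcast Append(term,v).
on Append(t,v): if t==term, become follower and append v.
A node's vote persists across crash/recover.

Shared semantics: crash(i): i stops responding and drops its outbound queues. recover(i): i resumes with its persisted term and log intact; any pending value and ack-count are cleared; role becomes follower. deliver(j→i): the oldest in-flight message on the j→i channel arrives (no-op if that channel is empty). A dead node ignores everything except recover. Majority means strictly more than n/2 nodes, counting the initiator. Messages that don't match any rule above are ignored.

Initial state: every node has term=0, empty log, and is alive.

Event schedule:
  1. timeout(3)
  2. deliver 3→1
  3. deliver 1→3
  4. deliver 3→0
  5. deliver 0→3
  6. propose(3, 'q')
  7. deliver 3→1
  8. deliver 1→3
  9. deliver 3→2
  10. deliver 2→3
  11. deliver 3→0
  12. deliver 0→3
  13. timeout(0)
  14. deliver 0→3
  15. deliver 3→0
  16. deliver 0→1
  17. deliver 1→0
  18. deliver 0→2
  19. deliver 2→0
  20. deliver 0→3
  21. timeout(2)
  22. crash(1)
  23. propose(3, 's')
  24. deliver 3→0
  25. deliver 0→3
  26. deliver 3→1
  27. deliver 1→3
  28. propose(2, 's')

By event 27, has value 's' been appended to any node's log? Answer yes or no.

no

1. timeout(3):  <3:cand t1 ->
2. deliver 3→1:  <1:foll t1 ->
3. deliver 1→3:  nop
4. deliver 3→0:  <0:foll t1 ->
5. deliver 0→3:  <3:lead t1 ->
6. propose(3,'q'):  <3:lead t1 q>
7. deliver 3→1:  <1:foll t1 q>
8. deliver 1→3:  nop
9. deliver 3→2:  <2:foll t1 ->
10. deliver 2→3:  nop
11. deliver 3→0:  <0:foll t1 q>
12. deliver 0→3:  nop
13. timeout(0):  <0:cand t2 q>
14. deliver 0→3:  <3:foll t2 q>
15. deliver 3→0:  nop
16. deliver 0→1:  <1:foll t2 q>
17. deliver 1→0:  <0:lead t2 q>
18. deliver 0→2:  <2:foll t2 ->
19. deliver 2→0:  nop
20. deliver 0→3:  nop
21. timeout(2):  <2:cand t3 ->
22. crash(1):  <1:✗foll t2 q>
23. propose(3,'s'):  nop
24. deliver 3→0:  nop
25. deliver 0→3:  nop
26. deliver 3→1:  nop
27. deliver 1→3:  nop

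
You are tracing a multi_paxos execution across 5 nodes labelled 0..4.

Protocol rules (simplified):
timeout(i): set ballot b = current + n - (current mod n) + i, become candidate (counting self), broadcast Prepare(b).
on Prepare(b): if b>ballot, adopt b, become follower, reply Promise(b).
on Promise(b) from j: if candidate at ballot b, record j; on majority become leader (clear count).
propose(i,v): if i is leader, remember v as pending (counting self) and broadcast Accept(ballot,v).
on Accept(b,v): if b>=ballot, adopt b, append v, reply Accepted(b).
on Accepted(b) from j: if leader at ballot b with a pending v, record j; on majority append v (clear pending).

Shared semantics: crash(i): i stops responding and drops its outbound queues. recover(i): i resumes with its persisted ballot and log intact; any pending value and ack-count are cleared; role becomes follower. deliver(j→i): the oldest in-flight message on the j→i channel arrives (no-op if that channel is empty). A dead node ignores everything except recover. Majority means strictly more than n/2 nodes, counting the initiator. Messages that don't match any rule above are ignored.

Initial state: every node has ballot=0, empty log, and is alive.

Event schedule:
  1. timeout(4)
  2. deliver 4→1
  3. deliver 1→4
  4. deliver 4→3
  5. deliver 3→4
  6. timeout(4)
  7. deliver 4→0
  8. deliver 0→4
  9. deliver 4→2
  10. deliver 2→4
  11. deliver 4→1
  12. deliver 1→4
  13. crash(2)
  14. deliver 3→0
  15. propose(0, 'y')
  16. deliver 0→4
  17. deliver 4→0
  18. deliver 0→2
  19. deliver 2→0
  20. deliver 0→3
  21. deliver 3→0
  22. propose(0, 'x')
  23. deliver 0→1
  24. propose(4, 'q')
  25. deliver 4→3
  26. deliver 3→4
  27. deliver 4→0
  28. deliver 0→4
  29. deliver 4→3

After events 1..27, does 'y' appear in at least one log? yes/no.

no

after 1 — timeout(4): n4:cand/b9/[-]
after 2 — deliver 4→1: n1:foll/b9/[-]
after 3 — deliver 1→4: ·
after 4 — deliver 4→3: n3:foll/b9/[-]
after 5 — deliver 3→4: n4:lead/b9/[-]
after 6 — timeout(4): n4:cand/b14/[-]
after 7 — deliver 4→0: n0:foll/b9/[-]
after 8 — deliver 0→4: ·
after 9 — deliver 4→2: n2:foll/b9/[-]
after 10 — deliver 2→4: ·
after 11 — deliver 4→1: n1:foll/b14/[-]
after 12 — deliver 1→4: ·
after 13 — crash(2): n2:✗foll/b9/[-]
after 14 — deliver 3→0: ·
after 15 — propose(0,'y'): ·
after 16 — deliver 0→4: ·
after 17 — deliver 4→0: n0:foll/b14/[-]
after 18 — deliver 0→2: ·
after 19 — deliver 2→0: ·
after 20 — deliver 0→3: ·
after 21 — deliver 3→0: ·
after 22 — propose(0,'x'): ·
after 23 — deliver 0→1: ·
after 24 — propose(4,'q'): ·
after 25 — deliver 4→3: n3:foll/b14/[-]
after 26 — deliver 3→4: n4:lead/b14/[-]
after 27 — deliver 4→0: ·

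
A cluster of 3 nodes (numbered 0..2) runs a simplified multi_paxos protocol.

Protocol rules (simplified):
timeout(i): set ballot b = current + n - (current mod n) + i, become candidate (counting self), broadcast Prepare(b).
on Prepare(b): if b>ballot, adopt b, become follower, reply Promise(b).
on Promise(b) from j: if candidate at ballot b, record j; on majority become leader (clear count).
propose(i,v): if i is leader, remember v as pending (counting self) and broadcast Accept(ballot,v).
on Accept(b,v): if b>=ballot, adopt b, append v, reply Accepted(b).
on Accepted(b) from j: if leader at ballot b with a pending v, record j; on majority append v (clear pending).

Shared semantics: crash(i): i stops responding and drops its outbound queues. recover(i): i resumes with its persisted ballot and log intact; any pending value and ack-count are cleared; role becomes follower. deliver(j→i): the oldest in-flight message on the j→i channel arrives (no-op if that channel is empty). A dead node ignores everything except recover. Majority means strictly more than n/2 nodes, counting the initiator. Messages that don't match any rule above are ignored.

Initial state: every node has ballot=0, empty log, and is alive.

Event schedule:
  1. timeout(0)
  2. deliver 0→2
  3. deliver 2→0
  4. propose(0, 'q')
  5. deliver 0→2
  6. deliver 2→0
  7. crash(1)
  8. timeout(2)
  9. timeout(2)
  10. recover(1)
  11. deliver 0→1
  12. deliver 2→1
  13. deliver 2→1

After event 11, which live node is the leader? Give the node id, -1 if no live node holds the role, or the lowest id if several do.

0

step 1 timeout(0): 0={cand,b=3,log=-}
step 2 deliver 0→2: 2={foll,b=3,log=-}
step 3 deliver 2→0: 0={lead,b=3,log=-}
step 4 propose(0,'q'): —
step 5 deliver 0→2: 2={foll,b=3,log=q}
step 6 deliver 2→0: 0={lead,b=3,log=q}
step 7 crash(1): 1={✗foll,b=0,log=-}
step 8 timeout(2): 2={cand,b=8,log=q}
step 9 timeout(2): 2={cand,b=11,log=q}
step 10 recover(1): 1={foll,b=0,log=-}
step 11 deliver 0→1: 1={foll,b=3,log=-}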